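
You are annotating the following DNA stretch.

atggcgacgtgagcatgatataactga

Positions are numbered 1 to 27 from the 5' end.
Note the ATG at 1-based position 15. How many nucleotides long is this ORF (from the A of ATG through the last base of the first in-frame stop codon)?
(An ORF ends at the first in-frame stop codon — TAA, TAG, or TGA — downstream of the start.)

9

Codons from position 15: ATG (15–17), ATA (18–20), TAA (21–23).
TAA is the first in-frame stop; ORF spans 15–23, 9 nucleotides.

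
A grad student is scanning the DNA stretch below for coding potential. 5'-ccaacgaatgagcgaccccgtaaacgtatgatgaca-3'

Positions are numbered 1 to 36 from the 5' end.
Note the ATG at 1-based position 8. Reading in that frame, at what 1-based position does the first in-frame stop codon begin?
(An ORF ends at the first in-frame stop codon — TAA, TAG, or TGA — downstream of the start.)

29

Codons from position 8: ATG (8–10), AGC (11–13), GAC (14–16), CCC (17–19), GTA (20–22), AAC (23–25), GTA (26–28), TGA (29–31).
TGA is a stop codon; it begins at position 29.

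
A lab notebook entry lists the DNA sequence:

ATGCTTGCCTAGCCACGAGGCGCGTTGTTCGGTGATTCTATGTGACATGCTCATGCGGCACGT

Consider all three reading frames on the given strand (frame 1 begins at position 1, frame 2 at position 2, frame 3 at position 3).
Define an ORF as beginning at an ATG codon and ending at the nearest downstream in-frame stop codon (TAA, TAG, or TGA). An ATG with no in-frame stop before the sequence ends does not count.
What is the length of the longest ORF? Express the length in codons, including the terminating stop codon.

4

Frame 1: ATG CTT GCC TAG CCA CGA GGC GCG TTG TTC GGT GAT TCT ATG TGA CAT GCT CAT GCG GCA CGT — ATG at 1, stop TAG at 10 → 12 nt; ATG at 40, stop TGA at 43 → 6 nt.
Frame 2: TGC TTG CCT AGC CAC GAG GCG CGT TGT TCG GTG ATT CTA TGT GAC ATG CTC ATG CGG CAC — no ATG→stop ORF.
Frame 3: GCT TGC CTA GCC ACG AGG CGC GTT GTT CGG TGA TTC TAT GTG ACA TGC TCA TGC GGC ACG — no ATG→stop ORF.
Longest: frame 1, positions 1–12, 12 nt = 4 codons = 3 aa. → 4 codons.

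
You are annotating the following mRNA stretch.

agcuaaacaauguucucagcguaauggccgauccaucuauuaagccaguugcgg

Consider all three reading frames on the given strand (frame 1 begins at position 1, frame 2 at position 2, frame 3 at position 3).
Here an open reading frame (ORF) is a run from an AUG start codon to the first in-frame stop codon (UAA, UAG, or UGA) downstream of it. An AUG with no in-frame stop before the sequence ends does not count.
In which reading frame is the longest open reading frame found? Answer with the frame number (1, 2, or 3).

Frame 1: AGC UAA ACA AUG UUC UCA GCG UAA UGG CCG AUC CAU CUA UUA AGC CAG UUG CGG — AUG at 10, stop UAA at 22 → 15 nt.
Frame 2: GCU AAA CAA UGU UCU CAG CGU AAU GGC CGA UCC AUC UAU UAA GCC AGU UGC — no AUG→stop ORF.
Frame 3: CUA AAC AAU GUU CUC AGC GUA AUG GCC GAU CCA UCU AUU AAG CCA GUU GCG — no AUG→stop ORF.
Longest ORF is 15 nt in frame 1 (positions 10–24).

1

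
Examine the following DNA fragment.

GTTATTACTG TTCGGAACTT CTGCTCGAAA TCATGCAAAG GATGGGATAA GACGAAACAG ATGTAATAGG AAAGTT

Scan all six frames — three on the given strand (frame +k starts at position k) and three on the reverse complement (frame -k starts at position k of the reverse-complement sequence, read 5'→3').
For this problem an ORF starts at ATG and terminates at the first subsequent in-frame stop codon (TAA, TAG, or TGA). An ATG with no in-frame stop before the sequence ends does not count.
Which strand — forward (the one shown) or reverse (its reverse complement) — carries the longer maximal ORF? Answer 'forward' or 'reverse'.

reverse

Reverse complement (5'→3'): AACTTTCCTATTACATCTGTTTCGTCTTATCCCATCCTTTGCATGATTTCGAGCAGAAGTTCCGAACAGTAATAAC
Frame +1: GTT ATT ACT GTT CGG AAC TTC TGC TCG AAA TCA TGC AAA GGA TGG GAT AAG ACG AAA CAG ATG TAA TAG GAA AGT — ATG at 61, stop TAA at 64 → 6 nt.
Frame +2: TTA TTA CTG TTC GGA ACT TCT GCT CGA AAT CAT GCA AAG GAT GGG ATA AGA CGA AAC AGA TGT AAT AGG AAA GTT — no ATG→stop ORF.
Frame +3: TAT TAC TGT TCG GAA CTT CTG CTC GAA ATC ATG CAA AGG ATG GGA TAA GAC GAA ACA GAT GTA ATA GGA AAG — ATG at 33, stop TAA at 48 → 18 nt; ATG at 42, stop TAA at 48 → 9 nt.
Frame -1: AAC TTT CCT ATT ACA TCT GTT TCG TCT TAT CCC ATC CTT TGC ATG ATT TCG AGC AGA AGT TCC GAA CAG TAA TAA — ATG at 43, stop TAA at 70 → 30 nt.
Frame -2: ACT TTC CTA TTA CAT CTG TTT CGT CTT ATC CCA TCC TTT GCA TGA TTT CGA GCA GAA GTT CCG AAC AGT AAT AAC — no ATG→stop ORF.
Frame -3: CTT TCC TAT TAC ATC TGT TTC GTC TTA TCC CAT CCT TTG CAT GAT TTC GAG CAG AAG TTC CGA ACA GTA ATA — no ATG→stop ORF.
Forward-strand max 18 nt; reverse-strand max 30 nt. The reverse strand has the longer ORF.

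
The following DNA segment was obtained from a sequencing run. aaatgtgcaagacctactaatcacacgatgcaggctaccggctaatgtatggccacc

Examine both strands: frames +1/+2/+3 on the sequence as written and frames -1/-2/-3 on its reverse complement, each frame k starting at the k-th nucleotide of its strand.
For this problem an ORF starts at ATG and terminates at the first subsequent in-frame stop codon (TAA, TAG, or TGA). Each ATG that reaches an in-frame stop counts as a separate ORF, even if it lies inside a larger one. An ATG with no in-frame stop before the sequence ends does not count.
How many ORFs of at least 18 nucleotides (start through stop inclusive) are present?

2

Reverse complement (5'→3'): GGTGGCCATACATTAGCCGGTAGCCTGCATCGTGTGATTAGTAGGTCTTGCACATTT
Frame +1: AAA TGT GCA AGA CCT ACT AAT CAC ACG ATG CAG GCT ACC GGC TAA TGT ATG GCC ACC — ATG at 28, stop TAA at 43 → 18 nt.
Frame +2: AAT GTG CAA GAC CTA CTA ATC ACA CGA TGC AGG CTA CCG GCT AAT GTA TGG CCA — no ATG→stop ORF.
Frame +3: ATG TGC AAG ACC TAC TAA TCA CAC GAT GCA GGC TAC CGG CTA ATG TAT GGC CAC — ATG at 3, stop TAA at 18 → 18 nt.
Frame -1: GGT GGC CAT ACA TTA GCC GGT AGC CTG CAT CGT GTG ATT AGT AGG TCT TGC ACA TTT — no ATG→stop ORF.
Frame -2: GTG GCC ATA CAT TAG CCG GTA GCC TGC ATC GTG TGA TTA GTA GGT CTT GCA CAT — no ATG→stop ORF.
Frame -3: TGG CCA TAC ATT AGC CGG TAG CCT GCA TCG TGT GAT TAG TAG GTC TTG CAC ATT — no ATG→stop ORF.
ORFs ≥ 18 nucleotides: frame +1 28–45 (18 nucleotides), frame +3 3–20 (18 nucleotides). Count = 2.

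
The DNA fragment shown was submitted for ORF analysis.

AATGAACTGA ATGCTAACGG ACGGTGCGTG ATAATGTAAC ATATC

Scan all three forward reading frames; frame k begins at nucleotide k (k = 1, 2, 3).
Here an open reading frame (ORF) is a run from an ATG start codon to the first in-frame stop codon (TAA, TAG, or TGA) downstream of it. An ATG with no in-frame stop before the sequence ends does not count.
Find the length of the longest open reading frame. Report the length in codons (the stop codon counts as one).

7

Frame 1: AAT GAA CTG AAT GCT AAC GGA CGG TGC GTG ATA ATG TAA CAT ATC — ATG at 34, stop TAA at 37 → 6 nt.
Frame 2: ATG AAC TGA ATG CTA ACG GAC GGT GCG TGA TAA TGT AAC ATA — ATG at 2, stop TGA at 8 → 9 nt; ATG at 11, stop TGA at 29 → 21 nt.
Frame 3: TGA ACT GAA TGC TAA CGG ACG GTG CGT GAT AAT GTA ACA TAT — no ATG→stop ORF.
Longest: frame 2, positions 11–31, 21 nt = 7 codons = 6 aa. → 7 codons.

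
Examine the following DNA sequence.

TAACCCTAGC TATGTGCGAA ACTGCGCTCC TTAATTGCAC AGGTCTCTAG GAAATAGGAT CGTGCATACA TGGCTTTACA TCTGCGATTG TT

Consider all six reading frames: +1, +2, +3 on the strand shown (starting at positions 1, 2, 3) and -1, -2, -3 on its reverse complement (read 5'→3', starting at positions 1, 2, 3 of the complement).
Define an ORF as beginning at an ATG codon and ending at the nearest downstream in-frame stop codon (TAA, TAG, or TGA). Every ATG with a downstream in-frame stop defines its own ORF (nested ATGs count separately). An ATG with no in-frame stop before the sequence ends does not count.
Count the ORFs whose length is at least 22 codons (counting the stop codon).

1

Reverse complement (5'→3'): AACAATCGCAGATGTAAAGCCATGTATGCACGATCCTATTTCCTAGAGACCTGTGCAATTAAGGAGCGCAGTTTCGCACATAGCTAGGGTTA
Frame +1: TAA CCC TAG CTA TGT GCG AAA CTG CGC TCC TTA ATT GCA CAG GTC TCT AGG AAA TAG GAT CGT GCA TAC ATG GCT TTA CAT CTG CGA TTG — no ATG→stop ORF.
Frame +2: AAC CCT AGC TAT GTG CGA AAC TGC GCT CCT TAA TTG CAC AGG TCT CTA GGA AAT AGG ATC GTG CAT ACA TGG CTT TAC ATC TGC GAT TGT — no ATG→stop ORF.
Frame +3: ACC CTA GCT ATG TGC GAA ACT GCG CTC CTT AAT TGC ACA GGT CTC TAG GAA ATA GGA TCG TGC ATA CAT GGC TTT ACA TCT GCG ATT GTT — ATG at 12, stop TAG at 48 → 39 nt.
Frame -1: AAC AAT CGC AGA TGT AAA GCC ATG TAT GCA CGA TCC TAT TTC CTA GAG ACC TGT GCA ATT AAG GAG CGC AGT TTC GCA CAT AGC TAG GGT — ATG at 22, stop TAG at 85 → 66 nt.
Frame -2: ACA ATC GCA GAT GTA AAG CCA TGT ATG CAC GAT CCT ATT TCC TAG AGA CCT GTG CAA TTA AGG AGC GCA GTT TCG CAC ATA GCT AGG GTT — ATG at 26, stop TAG at 44 → 21 nt.
Frame -3: CAA TCG CAG ATG TAA AGC CAT GTA TGC ACG ATC CTA TTT CCT AGA GAC CTG TGC AAT TAA GGA GCG CAG TTT CGC ACA TAG CTA GGG TTA — ATG at 12, stop TAA at 15 → 6 nt.
ORFs ≥ 22 codons: frame -1 22–87 (22 codons). Count = 1.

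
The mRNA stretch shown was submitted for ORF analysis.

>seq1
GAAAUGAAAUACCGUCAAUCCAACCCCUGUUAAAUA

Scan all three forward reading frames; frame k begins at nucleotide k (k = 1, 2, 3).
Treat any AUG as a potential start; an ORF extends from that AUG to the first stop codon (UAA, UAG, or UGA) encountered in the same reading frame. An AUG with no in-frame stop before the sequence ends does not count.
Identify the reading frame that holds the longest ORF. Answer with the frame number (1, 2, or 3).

1

Frame 1: GAA AUG AAA UAC CGU CAA UCC AAC CCC UGU UAA AUA — AUG at 4, stop UAA at 31 → 30 nt.
Frame 2: AAA UGA AAU ACC GUC AAU CCA ACC CCU GUU AAA — no AUG→stop ORF.
Frame 3: AAU GAA AUA CCG UCA AUC CAA CCC CUG UUA AAU — no AUG→stop ORF.
Longest ORF is 30 nt in frame 1 (positions 4–33).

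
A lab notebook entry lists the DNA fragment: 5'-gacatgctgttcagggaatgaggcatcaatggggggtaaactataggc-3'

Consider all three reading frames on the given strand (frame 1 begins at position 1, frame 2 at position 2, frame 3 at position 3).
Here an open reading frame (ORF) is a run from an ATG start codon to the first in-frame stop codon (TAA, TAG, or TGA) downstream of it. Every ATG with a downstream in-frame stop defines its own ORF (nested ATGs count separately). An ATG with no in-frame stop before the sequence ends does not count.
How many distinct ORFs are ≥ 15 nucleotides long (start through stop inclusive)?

2

Frame 1: GAC ATG CTG TTC AGG GAA TGA GGC ATC AAT GGG GGG TAA ACT ATA GGC — ATG at 4, stop TGA at 19 → 18 nt.
Frame 2: ACA TGC TGT TCA GGG AAT GAG GCA TCA ATG GGG GGT AAA CTA TAG — ATG at 29, stop TAG at 44 → 18 nt.
Frame 3: CAT GCT GTT CAG GGA ATG AGG CAT CAA TGG GGG GTA AAC TAT AGG — no ATG→stop ORF.
ORFs ≥ 15 nucleotides: frame 1 4–21 (18 nucleotides), frame 2 29–46 (18 nucleotides). Count = 2.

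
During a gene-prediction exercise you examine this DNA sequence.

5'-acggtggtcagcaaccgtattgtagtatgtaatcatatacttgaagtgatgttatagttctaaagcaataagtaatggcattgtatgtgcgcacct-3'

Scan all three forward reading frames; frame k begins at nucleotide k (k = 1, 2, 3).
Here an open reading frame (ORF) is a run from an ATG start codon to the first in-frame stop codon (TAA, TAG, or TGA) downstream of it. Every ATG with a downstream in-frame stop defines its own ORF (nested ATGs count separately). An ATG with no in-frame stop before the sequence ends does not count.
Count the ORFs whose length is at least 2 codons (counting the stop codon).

2

Frame 1: ACG GTG GTC AGC AAC CGT ATT GTA GTA TGT AAT CAT ATA CTT GAA GTG ATG TTA TAG TTC TAA AGC AAT AAG TAA TGG CAT TGT ATG TGC GCA CCT — ATG at 49, stop TAG at 55 → 9 nt.
Frame 2: CGG TGG TCA GCA ACC GTA TTG TAG TAT GTA ATC ATA TAC TTG AAG TGA TGT TAT AGT TCT AAA GCA ATA AGT AAT GGC ATT GTA TGT GCG CAC — no ATG→stop ORF.
Frame 3: GGT GGT CAG CAA CCG TAT TGT AGT ATG TAA TCA TAT ACT TGA AGT GAT GTT ATA GTT CTA AAG CAA TAA GTA ATG GCA TTG TAT GTG CGC ACC — ATG at 27, stop TAA at 30 → 6 nt.
ORFs ≥ 2 codons: frame 1 49–57 (3 codons), frame 3 27–32 (2 codons). Count = 2.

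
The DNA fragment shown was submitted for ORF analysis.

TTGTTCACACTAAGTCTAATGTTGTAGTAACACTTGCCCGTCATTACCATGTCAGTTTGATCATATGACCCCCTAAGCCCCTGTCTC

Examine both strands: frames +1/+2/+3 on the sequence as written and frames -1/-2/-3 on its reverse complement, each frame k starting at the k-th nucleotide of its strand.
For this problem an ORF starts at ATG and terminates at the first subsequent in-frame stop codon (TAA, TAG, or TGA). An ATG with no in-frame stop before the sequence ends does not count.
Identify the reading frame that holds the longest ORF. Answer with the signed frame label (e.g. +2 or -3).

Reverse complement (5'→3'): GAGACAGGGGCTTAGGGGGTCATATGATCAAACTGACATGGTAATGACGGGCAAGTGTTACTACAACATTAGACTTAGTGTGAACAA
Frame +1: TTG TTC ACA CTA AGT CTA ATG TTG TAG TAA CAC TTG CCC GTC ATT ACC ATG TCA GTT TGA TCA TAT GAC CCC CTA AGC CCC TGT CTC — ATG at 19, stop TAG at 25 → 9 nt; ATG at 49, stop TGA at 58 → 12 nt.
Frame +2: TGT TCA CAC TAA GTC TAA TGT TGT AGT AAC ACT TGC CCG TCA TTA CCA TGT CAG TTT GAT CAT ATG ACC CCC TAA GCC CCT GTC — ATG at 65, stop TAA at 74 → 12 nt.
Frame +3: GTT CAC ACT AAG TCT AAT GTT GTA GTA ACA CTT GCC CGT CAT TAC CAT GTC AGT TTG ATC ATA TGA CCC CCT AAG CCC CTG TCT — no ATG→stop ORF.
Frame -1: GAG ACA GGG GCT TAG GGG GTC ATA TGA TCA AAC TGA CAT GGT AAT GAC GGG CAA GTG TTA CTA CAA CAT TAG ACT TAG TGT GAA CAA — no ATG→stop ORF.
Frame -2: AGA CAG GGG CTT AGG GGG TCA TAT GAT CAA ACT GAC ATG GTA ATG ACG GGC AAG TGT TAC TAC AAC ATT AGA CTT AGT GTG AAC — no ATG→stop ORF.
Frame -3: GAC AGG GGC TTA GGG GGT CAT ATG ATC AAA CTG ACA TGG TAA TGA CGG GCA AGT GTT ACT ACA ACA TTA GAC TTA GTG TGA ACA — ATG at 24, stop TAA at 42 → 21 nt.
Longest ORF is 21 nt in frame -3 (positions 24–44).

-3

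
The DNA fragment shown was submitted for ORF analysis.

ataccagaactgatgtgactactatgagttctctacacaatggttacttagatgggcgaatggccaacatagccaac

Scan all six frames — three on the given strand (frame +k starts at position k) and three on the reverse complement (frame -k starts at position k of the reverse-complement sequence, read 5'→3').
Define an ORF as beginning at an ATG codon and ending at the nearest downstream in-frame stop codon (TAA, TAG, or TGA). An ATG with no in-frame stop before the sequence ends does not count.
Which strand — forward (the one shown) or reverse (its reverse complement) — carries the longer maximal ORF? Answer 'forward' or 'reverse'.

Reverse complement (5'→3'): GTTGGCTATGTTGGCCATTCGCCCATCTAAGTAACCATTGTGTAGAGAACTCATAGTAGTCACATCAGTTCTGGTAT
Frame +1: ATA CCA GAA CTG ATG TGA CTA CTA TGA GTT CTC TAC ACA ATG GTT ACT TAG ATG GGC GAA TGG CCA ACA TAG CCA — ATG at 13, stop TGA at 16 → 6 nt; ATG at 40, stop TAG at 49 → 12 nt; ATG at 52, stop TAG at 70 → 21 nt.
Frame +2: TAC CAG AAC TGA TGT GAC TAC TAT GAG TTC TCT ACA CAA TGG TTA CTT AGA TGG GCG AAT GGC CAA CAT AGC CAA — no ATG→stop ORF.
Frame +3: ACC AGA ACT GAT GTG ACT ACT ATG AGT TCT CTA CAC AAT GGT TAC TTA GAT GGG CGA ATG GCC AAC ATA GCC AAC — no ATG→stop ORF.
Frame -1: GTT GGC TAT GTT GGC CAT TCG CCC ATC TAA GTA ACC ATT GTG TAG AGA ACT CAT AGT AGT CAC ATC AGT TCT GGT — no ATG→stop ORF.
Frame -2: TTG GCT ATG TTG GCC ATT CGC CCA TCT AAG TAA CCA TTG TGT AGA GAA CTC ATA GTA GTC ACA TCA GTT CTG GTA — ATG at 8, stop TAA at 32 → 27 nt.
Frame -3: TGG CTA TGT TGG CCA TTC GCC CAT CTA AGT AAC CAT TGT GTA GAG AAC TCA TAG TAG TCA CAT CAG TTC TGG TAT — no ATG→stop ORF.
Forward-strand max 21 nt; reverse-strand max 27 nt. The reverse strand has the longer ORF.

reverse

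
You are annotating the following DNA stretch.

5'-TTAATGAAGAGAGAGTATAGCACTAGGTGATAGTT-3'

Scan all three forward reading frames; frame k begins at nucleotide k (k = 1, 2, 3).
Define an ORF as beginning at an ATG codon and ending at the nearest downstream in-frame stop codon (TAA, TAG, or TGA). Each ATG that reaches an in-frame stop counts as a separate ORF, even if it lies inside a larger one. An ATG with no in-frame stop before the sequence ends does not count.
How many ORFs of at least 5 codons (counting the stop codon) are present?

1

Frame 1: TTA ATG AAG AGA GAG TAT AGC ACT AGG TGA TAG — ATG at 4, stop TGA at 28 → 27 nt.
Frame 2: TAA TGA AGA GAG AGT ATA GCA CTA GGT GAT AGT — no ATG→stop ORF.
Frame 3: AAT GAA GAG AGA GTA TAG CAC TAG GTG ATA GTT — no ATG→stop ORF.
ORFs ≥ 5 codons: frame 1 4–30 (9 codons). Count = 1.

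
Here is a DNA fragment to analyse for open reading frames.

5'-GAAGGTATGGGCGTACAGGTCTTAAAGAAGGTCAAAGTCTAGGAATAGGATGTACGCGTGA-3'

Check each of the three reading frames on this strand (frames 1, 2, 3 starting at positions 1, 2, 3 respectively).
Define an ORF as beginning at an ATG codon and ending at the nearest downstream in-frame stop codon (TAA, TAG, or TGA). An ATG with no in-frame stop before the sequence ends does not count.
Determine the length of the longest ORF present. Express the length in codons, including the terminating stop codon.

12

Frame 1: GAA GGT ATG GGC GTA CAG GTC TTA AAG AAG GTC AAA GTC TAG GAA TAG GAT GTA CGC GTG — ATG at 7, stop TAG at 40 → 36 nt.
Frame 2: AAG GTA TGG GCG TAC AGG TCT TAA AGA AGG TCA AAG TCT AGG AAT AGG ATG TAC GCG TGA — ATG at 50, stop TGA at 59 → 12 nt.
Frame 3: AGG TAT GGG CGT ACA GGT CTT AAA GAA GGT CAA AGT CTA GGA ATA GGA TGT ACG CGT — no ATG→stop ORF.
Longest: frame 1, positions 7–42, 36 nt = 12 codons = 11 aa. → 12 codons.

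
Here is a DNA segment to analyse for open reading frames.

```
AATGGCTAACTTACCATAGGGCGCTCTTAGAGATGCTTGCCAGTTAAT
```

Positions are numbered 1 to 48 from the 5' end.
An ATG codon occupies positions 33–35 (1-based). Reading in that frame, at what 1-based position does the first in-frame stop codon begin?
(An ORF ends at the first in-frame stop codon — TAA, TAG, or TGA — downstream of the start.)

45

Codons from position 33: ATG (33–35), CTT (36–38), GCC (39–41), AGT (42–44), TAA (45–47).
TAA is a stop codon; it begins at position 45.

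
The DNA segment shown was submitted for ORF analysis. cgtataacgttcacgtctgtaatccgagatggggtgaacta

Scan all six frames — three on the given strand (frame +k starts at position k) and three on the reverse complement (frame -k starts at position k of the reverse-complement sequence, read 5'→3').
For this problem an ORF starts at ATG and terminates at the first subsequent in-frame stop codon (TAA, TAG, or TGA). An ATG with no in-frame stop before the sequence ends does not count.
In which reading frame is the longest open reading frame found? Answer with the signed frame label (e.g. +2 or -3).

Reverse complement (5'→3'): TAGTTCACCCCATCTCGGATTACAGACGTGAACGTTATACG
Frame +1: CGT ATA ACG TTC ACG TCT GTA ATC CGA GAT GGG GTG AAC — no ATG→stop ORF.
Frame +2: GTA TAA CGT TCA CGT CTG TAA TCC GAG ATG GGG TGA ACT — ATG at 29, stop TGA at 35 → 9 nt.
Frame +3: TAT AAC GTT CAC GTC TGT AAT CCG AGA TGG GGT GAA CTA — no ATG→stop ORF.
Frame -1: TAG TTC ACC CCA TCT CGG ATT ACA GAC GTG AAC GTT ATA — no ATG→stop ORF.
Frame -2: AGT TCA CCC CAT CTC GGA TTA CAG ACG TGA ACG TTA TAC — no ATG→stop ORF.
Frame -3: GTT CAC CCC ATC TCG GAT TAC AGA CGT GAA CGT TAT ACG — no ATG→stop ORF.
Longest ORF is 9 nt in frame +2 (positions 29–37).

+2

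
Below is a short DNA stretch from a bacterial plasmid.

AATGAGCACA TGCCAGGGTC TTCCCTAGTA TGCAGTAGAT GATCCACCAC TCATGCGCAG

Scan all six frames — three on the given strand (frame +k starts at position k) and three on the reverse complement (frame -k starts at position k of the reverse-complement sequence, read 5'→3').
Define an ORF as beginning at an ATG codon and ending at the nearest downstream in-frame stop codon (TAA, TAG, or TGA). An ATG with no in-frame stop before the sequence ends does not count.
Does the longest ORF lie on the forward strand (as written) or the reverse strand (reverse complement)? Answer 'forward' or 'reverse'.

forward

Reverse complement (5'→3'): CTGCGCATGAGTGGTGGATCATCTACTGCATACTAGGGAAGACCCTGGCATGTGCTCATT
Frame +1: AAT GAG CAC ATG CCA GGG TCT TCC CTA GTA TGC AGT AGA TGA TCC ACC ACT CAT GCG CAG — ATG at 10, stop TGA at 40 → 33 nt.
Frame +2: ATG AGC ACA TGC CAG GGT CTT CCC TAG TAT GCA GTA GAT GAT CCA CCA CTC ATG CGC — ATG at 2, stop TAG at 26 → 27 nt.
Frame +3: TGA GCA CAT GCC AGG GTC TTC CCT AGT ATG CAG TAG ATG ATC CAC CAC TCA TGC GCA — ATG at 30, stop TAG at 36 → 9 nt.
Frame -1: CTG CGC ATG AGT GGT GGA TCA TCT ACT GCA TAC TAG GGA AGA CCC TGG CAT GTG CTC ATT — ATG at 7, stop TAG at 34 → 30 nt.
Frame -2: TGC GCA TGA GTG GTG GAT CAT CTA CTG CAT ACT AGG GAA GAC CCT GGC ATG TGC TCA — no ATG→stop ORF.
Frame -3: GCG CAT GAG TGG TGG ATC ATC TAC TGC ATA CTA GGG AAG ACC CTG GCA TGT GCT CAT — no ATG→stop ORF.
Forward-strand max 33 nt; reverse-strand max 30 nt. The forward strand has the longer ORF.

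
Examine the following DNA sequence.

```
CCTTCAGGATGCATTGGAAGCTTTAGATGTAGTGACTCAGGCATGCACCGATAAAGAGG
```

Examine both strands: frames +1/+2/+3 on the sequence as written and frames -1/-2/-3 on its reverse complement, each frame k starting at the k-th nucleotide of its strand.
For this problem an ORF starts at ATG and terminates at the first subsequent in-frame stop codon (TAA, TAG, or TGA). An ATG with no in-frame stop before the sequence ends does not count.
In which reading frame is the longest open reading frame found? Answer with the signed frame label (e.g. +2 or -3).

+3

Reverse complement (5'→3'): CCTCTTTATCGGTGCATGCCTGAGTCACTACATCTAAAGCTTCCAATGCATCCTGAAGG
Frame +1: CCT TCA GGA TGC ATT GGA AGC TTT AGA TGT AGT GAC TCA GGC ATG CAC CGA TAA AGA — ATG at 43, stop TAA at 52 → 12 nt.
Frame +2: CTT CAG GAT GCA TTG GAA GCT TTA GAT GTA GTG ACT CAG GCA TGC ACC GAT AAA GAG — no ATG→stop ORF.
Frame +3: TTC AGG ATG CAT TGG AAG CTT TAG ATG TAG TGA CTC AGG CAT GCA CCG ATA AAG AGG — ATG at 9, stop TAG at 24 → 18 nt; ATG at 27, stop TAG at 30 → 6 nt.
Frame -1: CCT CTT TAT CGG TGC ATG CCT GAG TCA CTA CAT CTA AAG CTT CCA ATG CAT CCT GAA — no ATG→stop ORF.
Frame -2: CTC TTT ATC GGT GCA TGC CTG AGT CAC TAC ATC TAA AGC TTC CAA TGC ATC CTG AAG — no ATG→stop ORF.
Frame -3: TCT TTA TCG GTG CAT GCC TGA GTC ACT ACA TCT AAA GCT TCC AAT GCA TCC TGA AGG — no ATG→stop ORF.
Longest ORF is 18 nt in frame +3 (positions 9–26).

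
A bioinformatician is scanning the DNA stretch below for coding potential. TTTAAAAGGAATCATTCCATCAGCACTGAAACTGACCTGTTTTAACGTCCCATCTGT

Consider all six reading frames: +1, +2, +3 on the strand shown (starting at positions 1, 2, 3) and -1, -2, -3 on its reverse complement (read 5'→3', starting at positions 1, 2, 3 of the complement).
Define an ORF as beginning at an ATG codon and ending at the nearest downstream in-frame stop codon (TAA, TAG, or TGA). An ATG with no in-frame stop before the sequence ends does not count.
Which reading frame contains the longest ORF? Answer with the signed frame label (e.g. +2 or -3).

Reverse complement (5'→3'): ACAGATGGGACGTTAAAACAGGTCAGTTTCAGTGCTGATGGAATGATTCCTTTTAAA
Frame +1: TTT AAA AGG AAT CAT TCC ATC AGC ACT GAA ACT GAC CTG TTT TAA CGT CCC ATC TGT — no ATG→stop ORF.
Frame +2: TTA AAA GGA ATC ATT CCA TCA GCA CTG AAA CTG ACC TGT TTT AAC GTC CCA TCT — no ATG→stop ORF.
Frame +3: TAA AAG GAA TCA TTC CAT CAG CAC TGA AAC TGA CCT GTT TTA ACG TCC CAT CTG — no ATG→stop ORF.
Frame -1: ACA GAT GGG ACG TTA AAA CAG GTC AGT TTC AGT GCT GAT GGA ATG ATT CCT TTT AAA — no ATG→stop ORF.
Frame -2: CAG ATG GGA CGT TAA AAC AGG TCA GTT TCA GTG CTG ATG GAA TGA TTC CTT TTA — ATG at 5, stop TAA at 14 → 12 nt; ATG at 38, stop TGA at 44 → 9 nt.
Frame -3: AGA TGG GAC GTT AAA ACA GGT CAG TTT CAG TGC TGA TGG AAT GAT TCC TTT TAA — no ATG→stop ORF.
Longest ORF is 12 nt in frame -2 (positions 5–16).

-2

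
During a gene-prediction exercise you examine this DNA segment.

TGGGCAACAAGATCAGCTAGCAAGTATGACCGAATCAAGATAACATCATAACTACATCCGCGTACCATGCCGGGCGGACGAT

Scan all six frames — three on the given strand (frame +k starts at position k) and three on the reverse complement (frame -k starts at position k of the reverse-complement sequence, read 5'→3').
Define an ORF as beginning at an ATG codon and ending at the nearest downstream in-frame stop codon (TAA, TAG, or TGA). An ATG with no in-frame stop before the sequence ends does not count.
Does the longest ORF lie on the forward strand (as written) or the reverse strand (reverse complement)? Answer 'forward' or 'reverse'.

Reverse complement (5'→3'): ATCGTCCGCCCGGCATGGTACGCGGATGTAGTTATGATGTTATCTTGATTCGGTCATACTTGCTAGCTGATCTTGTTGCCCA
Frame +1: TGG GCA ACA AGA TCA GCT AGC AAG TAT GAC CGA ATC AAG ATA ACA TCA TAA CTA CAT CCG CGT ACC ATG CCG GGC GGA CGA — no ATG→stop ORF.
Frame +2: GGG CAA CAA GAT CAG CTA GCA AGT ATG ACC GAA TCA AGA TAA CAT CAT AAC TAC ATC CGC GTA CCA TGC CGG GCG GAC GAT — ATG at 26, stop TAA at 41 → 18 nt.
Frame +3: GGC AAC AAG ATC AGC TAG CAA GTA TGA CCG AAT CAA GAT AAC ATC ATA ACT ACA TCC GCG TAC CAT GCC GGG CGG ACG — no ATG→stop ORF.
Frame -1: ATC GTC CGC CCG GCA TGG TAC GCG GAT GTA GTT ATG ATG TTA TCT TGA TTC GGT CAT ACT TGC TAG CTG ATC TTG TTG CCC — ATG at 34, stop TGA at 46 → 15 nt; ATG at 37, stop TGA at 46 → 12 nt.
Frame -2: TCG TCC GCC CGG CAT GGT ACG CGG ATG TAG TTA TGA TGT TAT CTT GAT TCG GTC ATA CTT GCT AGC TGA TCT TGT TGC CCA — ATG at 26, stop TAG at 29 → 6 nt.
Frame -3: CGT CCG CCC GGC ATG GTA CGC GGA TGT AGT TAT GAT GTT ATC TTG ATT CGG TCA TAC TTG CTA GCT GAT CTT GTT GCC — no ATG→stop ORF.
Forward-strand max 18 nt; reverse-strand max 15 nt. The forward strand has the longer ORF.

forward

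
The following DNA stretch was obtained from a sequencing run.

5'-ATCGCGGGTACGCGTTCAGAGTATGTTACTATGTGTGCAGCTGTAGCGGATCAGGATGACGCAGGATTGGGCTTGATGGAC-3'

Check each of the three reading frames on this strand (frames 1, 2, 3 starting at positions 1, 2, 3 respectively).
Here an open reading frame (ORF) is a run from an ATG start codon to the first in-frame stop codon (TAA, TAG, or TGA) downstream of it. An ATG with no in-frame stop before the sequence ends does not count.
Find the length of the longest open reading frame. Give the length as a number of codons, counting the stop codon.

Frame 1: ATC GCG GGT ACG CGT TCA GAG TAT GTT ACT ATG TGT GCA GCT GTA GCG GAT CAG GAT GAC GCA GGA TTG GGC TTG ATG GAC — no ATG→stop ORF.
Frame 2: TCG CGG GTA CGC GTT CAG AGT ATG TTA CTA TGT GTG CAG CTG TAG CGG ATC AGG ATG ACG CAG GAT TGG GCT TGA TGG — ATG at 23, stop TAG at 44 → 24 nt; ATG at 56, stop TGA at 74 → 21 nt.
Frame 3: CGC GGG TAC GCG TTC AGA GTA TGT TAC TAT GTG TGC AGC TGT AGC GGA TCA GGA TGA CGC AGG ATT GGG CTT GAT GGA — no ATG→stop ORF.
Longest: frame 2, positions 23–46, 24 nt = 8 codons = 7 aa. → 8 codons.

8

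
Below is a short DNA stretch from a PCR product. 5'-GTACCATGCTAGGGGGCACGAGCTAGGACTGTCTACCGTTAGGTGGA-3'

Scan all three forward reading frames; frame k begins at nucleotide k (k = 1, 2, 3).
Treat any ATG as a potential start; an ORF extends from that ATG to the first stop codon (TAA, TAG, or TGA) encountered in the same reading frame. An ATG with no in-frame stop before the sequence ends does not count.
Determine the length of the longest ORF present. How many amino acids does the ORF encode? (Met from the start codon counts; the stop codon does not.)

Frame 1: GTA CCA TGC TAG GGG GCA CGA GCT AGG ACT GTC TAC CGT TAG GTG — no ATG→stop ORF.
Frame 2: TAC CAT GCT AGG GGG CAC GAG CTA GGA CTG TCT ACC GTT AGG TGG — no ATG→stop ORF.
Frame 3: ACC ATG CTA GGG GGC ACG AGC TAG GAC TGT CTA CCG TTA GGT GGA — ATG at 6, stop TAG at 24 → 21 nt.
Longest: frame 3, positions 6–26, 21 nt = 7 codons = 6 aa. → 6 amino acids.

6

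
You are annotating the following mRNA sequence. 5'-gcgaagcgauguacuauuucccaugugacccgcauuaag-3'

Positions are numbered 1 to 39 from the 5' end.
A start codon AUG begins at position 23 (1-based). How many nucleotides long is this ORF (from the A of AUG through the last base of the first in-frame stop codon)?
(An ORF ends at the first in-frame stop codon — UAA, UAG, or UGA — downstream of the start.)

6

Codons from position 23: AUG (23–25), UGA (26–28).
UGA is the first in-frame stop; ORF spans 23–28, 6 nucleotides.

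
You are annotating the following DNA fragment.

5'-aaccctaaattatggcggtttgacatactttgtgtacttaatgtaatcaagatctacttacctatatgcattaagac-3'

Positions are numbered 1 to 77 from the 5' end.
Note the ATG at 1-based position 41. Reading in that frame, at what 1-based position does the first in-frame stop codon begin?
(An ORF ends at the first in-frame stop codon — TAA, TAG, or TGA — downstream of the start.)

Codons from position 41: ATG (41–43), TAA (44–46).
TAA is a stop codon; it begins at position 44.

44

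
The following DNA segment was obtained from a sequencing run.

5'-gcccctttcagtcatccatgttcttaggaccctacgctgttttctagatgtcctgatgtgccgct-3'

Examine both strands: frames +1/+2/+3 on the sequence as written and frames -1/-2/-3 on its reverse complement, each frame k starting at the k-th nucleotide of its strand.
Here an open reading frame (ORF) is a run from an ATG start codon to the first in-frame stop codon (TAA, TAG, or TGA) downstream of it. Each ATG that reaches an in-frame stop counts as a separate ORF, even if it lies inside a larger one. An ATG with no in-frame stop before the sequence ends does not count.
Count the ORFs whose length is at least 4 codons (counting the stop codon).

2

Reverse complement (5'→3'): AGCGGCACATCAGGACATCTAGAAAACAGCGTAGGGTCCTAAGAACATGGATGACTGAAAGGGGC
Frame +1: GCC CCT TTC AGT CAT CCA TGT TCT TAG GAC CCT ACG CTG TTT TCT AGA TGT CCT GAT GTG CCG — no ATG→stop ORF.
Frame +2: CCC CTT TCA GTC ATC CAT GTT CTT AGG ACC CTA CGC TGT TTT CTA GAT GTC CTG ATG TGC CGC — no ATG→stop ORF.
Frame +3: CCC TTT CAG TCA TCC ATG TTC TTA GGA CCC TAC GCT GTT TTC TAG ATG TCC TGA TGT GCC GCT — ATG at 18, stop TAG at 45 → 30 nt; ATG at 48, stop TGA at 54 → 9 nt.
Frame -1: AGC GGC ACA TCA GGA CAT CTA GAA AAC AGC GTA GGG TCC TAA GAA CAT GGA TGA CTG AAA GGG — no ATG→stop ORF.
Frame -2: GCG GCA CAT CAG GAC ATC TAG AAA ACA GCG TAG GGT CCT AAG AAC ATG GAT GAC TGA AAG GGG — ATG at 47, stop TGA at 56 → 12 nt.
Frame -3: CGG CAC ATC AGG ACA TCT AGA AAA CAG CGT AGG GTC CTA AGA ACA TGG ATG ACT GAA AGG GGC — no ATG→stop ORF.
ORFs ≥ 4 codons: frame +3 18–47 (10 codons), frame -2 47–58 (4 codons). Count = 2.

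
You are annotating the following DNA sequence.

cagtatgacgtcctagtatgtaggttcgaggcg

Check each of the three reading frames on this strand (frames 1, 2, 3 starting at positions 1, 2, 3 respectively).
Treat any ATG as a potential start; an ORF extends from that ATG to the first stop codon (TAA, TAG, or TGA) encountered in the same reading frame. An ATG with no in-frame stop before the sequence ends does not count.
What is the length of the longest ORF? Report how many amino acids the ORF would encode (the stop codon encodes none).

Frame 1: CAG TAT GAC GTC CTA GTA TGT AGG TTC GAG GCG — no ATG→stop ORF.
Frame 2: AGT ATG ACG TCC TAG TAT GTA GGT TCG AGG — ATG at 5, stop TAG at 14 → 12 nt.
Frame 3: GTA TGA CGT CCT AGT ATG TAG GTT CGA GGC — ATG at 18, stop TAG at 21 → 6 nt.
Longest: frame 2, positions 5–16, 12 nt = 4 codons = 3 aa. → 3 amino acids.

3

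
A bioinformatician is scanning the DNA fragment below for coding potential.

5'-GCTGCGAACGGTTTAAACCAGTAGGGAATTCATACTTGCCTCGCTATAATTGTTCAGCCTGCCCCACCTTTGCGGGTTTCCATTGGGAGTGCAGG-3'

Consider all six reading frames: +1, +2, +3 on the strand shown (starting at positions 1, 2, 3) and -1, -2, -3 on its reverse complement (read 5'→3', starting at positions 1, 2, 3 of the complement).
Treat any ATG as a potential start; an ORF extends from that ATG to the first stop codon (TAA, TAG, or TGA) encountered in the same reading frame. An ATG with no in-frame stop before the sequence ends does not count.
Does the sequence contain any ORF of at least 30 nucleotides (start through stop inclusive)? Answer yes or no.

yes

Reverse complement (5'→3'): CCTGCACTCCCAATGGAAACCCGCAAAGGTGGGGCAGGCTGAACAATTATAGCGAGGCAAGTATGAATTCCCTACTGGTTTAAACCGTTCGCAGC
Frame +1: GCT GCG AAC GGT TTA AAC CAG TAG GGA ATT CAT ACT TGC CTC GCT ATA ATT GTT CAG CCT GCC CCA CCT TTG CGG GTT TCC ATT GGG AGT GCA — no ATG→stop ORF.
Frame +2: CTG CGA ACG GTT TAA ACC AGT AGG GAA TTC ATA CTT GCC TCG CTA TAA TTG TTC AGC CTG CCC CAC CTT TGC GGG TTT CCA TTG GGA GTG CAG — no ATG→stop ORF.
Frame +3: TGC GAA CGG TTT AAA CCA GTA GGG AAT TCA TAC TTG CCT CGC TAT AAT TGT TCA GCC TGC CCC ACC TTT GCG GGT TTC CAT TGG GAG TGC AGG — no ATG→stop ORF.
Frame -1: CCT GCA CTC CCA ATG GAA ACC CGC AAA GGT GGG GCA GGC TGA ACA ATT ATA GCG AGG CAA GTA TGA ATT CCC TAC TGG TTT AAA CCG TTC GCA — ATG at 13, stop TGA at 40 → 30 nt.
Frame -2: CTG CAC TCC CAA TGG AAA CCC GCA AAG GTG GGG CAG GCT GAA CAA TTA TAG CGA GGC AAG TAT GAA TTC CCT ACT GGT TTA AAC CGT TCG CAG — no ATG→stop ORF.
Frame -3: TGC ACT CCC AAT GGA AAC CCG CAA AGG TGG GGC AGG CTG AAC AAT TAT AGC GAG GCA AGT ATG AAT TCC CTA CTG GTT TAA ACC GTT CGC AGC — ATG at 63, stop TAA at 81 → 21 nt.
Frame -1 has an ORF of 30 nucleotides (positions 13–42) ≥ 30, so yes.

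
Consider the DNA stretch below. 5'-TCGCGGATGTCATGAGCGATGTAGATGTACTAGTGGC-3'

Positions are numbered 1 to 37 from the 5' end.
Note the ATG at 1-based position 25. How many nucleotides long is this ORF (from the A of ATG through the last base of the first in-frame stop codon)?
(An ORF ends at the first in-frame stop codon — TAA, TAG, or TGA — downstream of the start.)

9

Codons from position 25: ATG (25–27), TAC (28–30), TAG (31–33).
TAG is the first in-frame stop; ORF spans 25–33, 9 nucleotides.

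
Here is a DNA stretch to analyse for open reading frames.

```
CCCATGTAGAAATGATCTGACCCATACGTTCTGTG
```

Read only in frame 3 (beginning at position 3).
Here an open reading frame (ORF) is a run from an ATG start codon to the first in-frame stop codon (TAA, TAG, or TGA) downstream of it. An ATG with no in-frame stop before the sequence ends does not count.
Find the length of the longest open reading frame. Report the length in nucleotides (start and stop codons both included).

Frame 3: CAT GTA GAA ATG ATC TGA CCC ATA CGT TCT GTG — ATG at 12, stop TGA at 18 → 9 nt.
Longest: frame 3, positions 12–20, 9 nt = 3 codons = 2 aa. → 9 nucleotides.

9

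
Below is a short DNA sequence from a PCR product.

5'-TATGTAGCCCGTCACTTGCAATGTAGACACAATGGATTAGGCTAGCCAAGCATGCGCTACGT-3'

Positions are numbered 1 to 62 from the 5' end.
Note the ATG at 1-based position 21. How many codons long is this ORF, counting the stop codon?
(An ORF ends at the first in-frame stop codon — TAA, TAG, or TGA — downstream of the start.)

2

Codons from position 21: ATG (21–23), TAG (24–26).
TAG is the first in-frame stop; that's 2 codons including the stop.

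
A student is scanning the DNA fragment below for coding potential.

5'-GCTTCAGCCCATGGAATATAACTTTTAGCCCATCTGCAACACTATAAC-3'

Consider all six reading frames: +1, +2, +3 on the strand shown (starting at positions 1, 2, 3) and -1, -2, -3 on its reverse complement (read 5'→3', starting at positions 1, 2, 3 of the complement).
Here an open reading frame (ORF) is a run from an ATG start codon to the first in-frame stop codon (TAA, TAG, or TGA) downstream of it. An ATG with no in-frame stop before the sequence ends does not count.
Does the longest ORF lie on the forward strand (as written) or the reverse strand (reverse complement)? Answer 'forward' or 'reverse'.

forward

Reverse complement (5'→3'): GTTATAGTGTTGCAGATGGGCTAAAAGTTATATTCCATGGGCTGAAGC
Frame +1: GCT TCA GCC CAT GGA ATA TAA CTT TTA GCC CAT CTG CAA CAC TAT AAC — no ATG→stop ORF.
Frame +2: CTT CAG CCC ATG GAA TAT AAC TTT TAG CCC ATC TGC AAC ACT ATA — ATG at 11, stop TAG at 26 → 18 nt.
Frame +3: TTC AGC CCA TGG AAT ATA ACT TTT AGC CCA TCT GCA ACA CTA TAA — no ATG→stop ORF.
Frame -1: GTT ATA GTG TTG CAG ATG GGC TAA AAG TTA TAT TCC ATG GGC TGA AGC — ATG at 16, stop TAA at 22 → 9 nt; ATG at 37, stop TGA at 43 → 9 nt.
Frame -2: TTA TAG TGT TGC AGA TGG GCT AAA AGT TAT ATT CCA TGG GCT GAA — no ATG→stop ORF.
Frame -3: TAT AGT GTT GCA GAT GGG CTA AAA GTT ATA TTC CAT GGG CTG AAG — no ATG→stop ORF.
Forward-strand max 18 nt; reverse-strand max 9 nt. The forward strand has the longer ORF.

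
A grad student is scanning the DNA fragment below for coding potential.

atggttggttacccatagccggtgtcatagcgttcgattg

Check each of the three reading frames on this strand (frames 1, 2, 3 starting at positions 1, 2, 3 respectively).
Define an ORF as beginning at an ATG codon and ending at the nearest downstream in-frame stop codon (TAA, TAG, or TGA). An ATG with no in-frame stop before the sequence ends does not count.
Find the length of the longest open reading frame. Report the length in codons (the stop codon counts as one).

6

Frame 1: ATG GTT GGT TAC CCA TAG CCG GTG TCA TAG CGT TCG ATT — ATG at 1, stop TAG at 16 → 18 nt.
Frame 2: TGG TTG GTT ACC CAT AGC CGG TGT CAT AGC GTT CGA TTG — no ATG→stop ORF.
Frame 3: GGT TGG TTA CCC ATA GCC GGT GTC ATA GCG TTC GAT — no ATG→stop ORF.
Longest: frame 1, positions 1–18, 18 nt = 6 codons = 5 aa. → 6 codons.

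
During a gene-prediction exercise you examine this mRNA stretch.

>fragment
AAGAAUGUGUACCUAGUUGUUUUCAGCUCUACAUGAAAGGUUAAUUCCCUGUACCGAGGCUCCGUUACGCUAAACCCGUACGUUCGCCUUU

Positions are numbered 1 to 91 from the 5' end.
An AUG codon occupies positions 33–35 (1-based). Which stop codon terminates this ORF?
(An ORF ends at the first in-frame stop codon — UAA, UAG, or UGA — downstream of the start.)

Codons from position 33: AUG (33–35), AAA (36–38), GGU (39–41), UAA (42–44).
The first in-frame stop codon is UAA.

UAA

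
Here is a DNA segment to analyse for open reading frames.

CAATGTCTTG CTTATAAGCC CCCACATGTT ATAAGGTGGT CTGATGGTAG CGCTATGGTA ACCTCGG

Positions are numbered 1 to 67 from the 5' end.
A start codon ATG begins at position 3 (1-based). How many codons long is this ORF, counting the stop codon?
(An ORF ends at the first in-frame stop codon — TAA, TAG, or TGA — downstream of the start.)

Codons from position 3: ATG (3–5), TCT (6–8), TGC (9–11), TTA (12–14), TAA (15–17).
TAA is the first in-frame stop; that's 5 codons including the stop.

5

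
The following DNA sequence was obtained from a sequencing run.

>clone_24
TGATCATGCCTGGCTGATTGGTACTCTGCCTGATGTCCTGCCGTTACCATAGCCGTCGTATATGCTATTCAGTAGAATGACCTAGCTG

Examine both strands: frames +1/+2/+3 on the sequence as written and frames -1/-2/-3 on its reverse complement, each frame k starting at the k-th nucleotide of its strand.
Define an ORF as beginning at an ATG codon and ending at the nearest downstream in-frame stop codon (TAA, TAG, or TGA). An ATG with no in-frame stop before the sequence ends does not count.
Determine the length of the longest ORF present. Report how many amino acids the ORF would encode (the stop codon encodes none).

15

Reverse complement (5'→3'): CAGCTAGGTCATTCTACTGAATAGCATATACGACGGCTATGGTAACGGCAGGACATCAGGCAGAGTACCAATCAGCCAGGCATGATCA
Frame +1: TGA TCA TGC CTG GCT GAT TGG TAC TCT GCC TGA TGT CCT GCC GTT ACC ATA GCC GTC GTA TAT GCT ATT CAG TAG AAT GAC CTA GCT — no ATG→stop ORF.
Frame +2: GAT CAT GCC TGG CTG ATT GGT ACT CTG CCT GAT GTC CTG CCG TTA CCA TAG CCG TCG TAT ATG CTA TTC AGT AGA ATG ACC TAG CTG — ATG at 62, stop TAG at 83 → 24 nt; ATG at 77, stop TAG at 83 → 9 nt.
Frame +3: ATC ATG CCT GGC TGA TTG GTA CTC TGC CTG ATG TCC TGC CGT TAC CAT AGC CGT CGT ATA TGC TAT TCA GTA GAA TGA CCT AGC — ATG at 6, stop TGA at 15 → 12 nt; ATG at 33, stop TGA at 78 → 48 nt.
Frame -1: CAG CTA GGT CAT TCT ACT GAA TAG CAT ATA CGA CGG CTA TGG TAA CGG CAG GAC ATC AGG CAG AGT ACC AAT CAG CCA GGC ATG ATC — no ATG→stop ORF.
Frame -2: AGC TAG GTC ATT CTA CTG AAT AGC ATA TAC GAC GGC TAT GGT AAC GGC AGG ACA TCA GGC AGA GTA CCA ATC AGC CAG GCA TGA TCA — no ATG→stop ORF.
Frame -3: GCT AGG TCA TTC TAC TGA ATA GCA TAT ACG ACG GCT ATG GTA ACG GCA GGA CAT CAG GCA GAG TAC CAA TCA GCC AGG CAT GAT — no ATG→stop ORF.
Longest: frame +3, positions 33–80, 48 nt = 16 codons = 15 aa. → 15 amino acids.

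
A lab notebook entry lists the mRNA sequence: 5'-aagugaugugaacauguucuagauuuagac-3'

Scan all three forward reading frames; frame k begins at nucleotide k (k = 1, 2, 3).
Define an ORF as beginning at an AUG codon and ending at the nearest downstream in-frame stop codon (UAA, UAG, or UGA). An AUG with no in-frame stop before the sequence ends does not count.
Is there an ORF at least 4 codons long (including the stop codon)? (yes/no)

no

Frame 1: AAG UGA UGU GAA CAU GUU CUA GAU UUA GAC — no AUG→stop ORF.
Frame 2: AGU GAU GUG AAC AUG UUC UAG AUU UAG — AUG at 14, stop UAG at 20 → 9 nt.
Frame 3: GUG AUG UGA ACA UGU UCU AGA UUU AGA — AUG at 6, stop UGA at 9 → 6 nt.
Largest ORF found is 3 codons < 4, so no.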